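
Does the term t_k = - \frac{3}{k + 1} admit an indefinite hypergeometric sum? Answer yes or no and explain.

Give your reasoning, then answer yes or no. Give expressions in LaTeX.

Compute t_(k+1)/t_k: get (k + 1)/(k + 2).
A = k + 1, B = k + 2, C = 1.
Key eq: (k + 1)·f(k+1) = (k + 1)·f(k) + (1).
Bound: deg f ≤ 0.
Write f(k) = c0. Then LHS − RHS = -1, requiring -1 = 0: contradictory. No certificate.

No — t_k has no hypergeometric antidifference.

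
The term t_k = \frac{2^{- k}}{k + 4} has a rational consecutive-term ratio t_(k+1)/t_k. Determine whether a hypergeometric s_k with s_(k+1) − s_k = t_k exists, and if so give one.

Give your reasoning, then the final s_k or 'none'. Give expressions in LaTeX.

no hypergeometric antidifference exists

Step 1: r(k) = (k + 4)/(2*(k + 5)).
Take A(k)=k/2 + 2, B(k)=k + 5, C(k)=1.
Solve (k/2 + 2)·f(k+1) − (k + 4)·f(k) = 1.
Bound: deg f ≤ -1.
d = -1 < 0 ⇒ no nonzero polynomial f; not summable.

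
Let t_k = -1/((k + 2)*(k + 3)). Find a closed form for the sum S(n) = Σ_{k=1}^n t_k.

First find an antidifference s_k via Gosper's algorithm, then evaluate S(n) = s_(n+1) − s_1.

S(n) = -n/(3*n + 9)

Step 1: r(k) = (k + 2)/(k + 4).
Take A(k)=k + 2, B(k)=k + 4, C(k)=1.
f must satisfy (k + 2)·f(k+1) − (k + 3)·f(k) = 1.
Degrees (1,1,0) ⇒ d ≤ 1.
Solving with deg f ≤ 1: f(k) = k/2.
Get s_k = R·t_k = -k/(2*k + 4) with R(k) = B(k−1)f(k)/C(k) = k*(k + 3)/2.
s_(k+1) − s_k = -1/(k**2 + 5*k + 6) = t_k.
s_(n+1) = (-n - 1)/(2*(n + 3)) and s_(1) = -1/6, so S(n) = -n/(3*n + 9).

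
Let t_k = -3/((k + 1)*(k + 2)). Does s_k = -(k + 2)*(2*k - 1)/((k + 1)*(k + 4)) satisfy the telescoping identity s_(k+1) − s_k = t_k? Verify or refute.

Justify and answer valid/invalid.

s_(k+1) = -(k + 3)*(2*k + 1)/((k + 2)*(k + 5))
s_(k+1) − s_k = (-7*k**2 - 27*k - 32)/(k**4 + 12*k**3 + 49*k**2 + 78*k + 40)
(s_(k+1) − s_k) − t_k = 4*(7 - k**2)/(k**4 + 12*k**3 + 49*k**2 + 78*k + 40)

Invalid: residual 4*(7 - k**2)/(k**4 + 12*k**3 + 49*k**2 + 78*k + 40) ≠ 0.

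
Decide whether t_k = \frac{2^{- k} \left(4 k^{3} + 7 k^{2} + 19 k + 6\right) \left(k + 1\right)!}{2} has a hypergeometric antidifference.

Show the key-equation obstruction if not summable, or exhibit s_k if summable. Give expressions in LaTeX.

Yes. s_k = 2^{- k} k \left(4 k - 1\right) \left(k + 1\right)!.

Step 1: r(k) = (4*k**4 + 27*k**3 + 83*k**2 + 126*k + 72)/(2*(4*k**3 + 7*k**2 + 19*k + 6)).
Take A(k)=k/2 + 1, B(k)=1, C(k)=k**3 + 7*k**2/4 + 19*k/4 + 3/2.
Key eq: (k/2 + 1)·f(k+1) = (1)·f(k) + (k**3 + 7*k**2/4 + 19*k/4 + 3/2).
Degrees (1,0,3) ⇒ d ≤ 2.
Solving with deg f ≤ 2: f(k) = k*(4*k - 1)/2.
Certificate R = B(k−1)f/C = 2*k*(4*k - 1)/(4*k**3 + 7*k**2 + 19*k + 6) gives s_k = k*(4*k - 1)*factorial(k + 1)/2**k.
Verify: (4*k**3 + 7*k**2 + 19*k + 6)*factorial(k + 1)/(2*2**k) matches t_k.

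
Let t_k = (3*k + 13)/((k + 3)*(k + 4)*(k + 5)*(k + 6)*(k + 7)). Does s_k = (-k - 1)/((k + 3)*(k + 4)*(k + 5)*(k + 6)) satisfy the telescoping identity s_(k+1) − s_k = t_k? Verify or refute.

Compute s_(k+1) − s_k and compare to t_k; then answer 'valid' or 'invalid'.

Invalid: residual -12/(k**5 + 25*k**4 + 245*k**3 + 1175*k**2 + 2754*k + 2520) ≠ 0.

s_(k+1) = (-k - 2)/((k + 4)*(k + 5)*(k + 6)*(k + 7))
s_(k+1) − s_k = (3*k + 1)/(k**5 + 25*k**4 + 245*k**3 + 1175*k**2 + 2754*k + 2520)
(s_(k+1) − s_k) − t_k = -12/(k**5 + 25*k**4 + 245*k**3 + 1175*k**2 + 2754*k + 2520)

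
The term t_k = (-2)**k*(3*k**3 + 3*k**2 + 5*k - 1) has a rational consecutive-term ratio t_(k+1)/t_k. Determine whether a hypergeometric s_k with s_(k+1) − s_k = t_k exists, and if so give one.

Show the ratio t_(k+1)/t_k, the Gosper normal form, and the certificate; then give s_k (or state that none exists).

s_k = (-2)**k*(-k**3 + k**2 - k + 1)

r(k) = 2*(-3*k**3 - 12*k**2 - 20*k - 10)/(3*k**3 + 3*k**2 + 5*k - 1) after simplifying.
Take A(k)=-2, B(k)=1, C(k)=k**3 + k**2 + 5*k/3 - 1/3.
Need (-2)·f(k+1) − (1)·f(k) = k**3 + k**2 + 5*k/3 - 1/3.
Bound: deg f ≤ 3.
Solve for f: f(k) = -(k - 1)*(k**2 + 1)/3 (degree 3 ≤ 3).
R(k) = B(k−1)·f(k)/C(k) = -(k - 1)*(k**2 + 1)/(3*k**3 + 3*k**2 + 5*k - 1); s_k = R·t_k = (-2)**k*(-k**3 + k**2 - k + 1).
s_(k+1) − s_k = (-2)**k*(3*k**3 + 3*k**2 + 5*k - 1) = t_k.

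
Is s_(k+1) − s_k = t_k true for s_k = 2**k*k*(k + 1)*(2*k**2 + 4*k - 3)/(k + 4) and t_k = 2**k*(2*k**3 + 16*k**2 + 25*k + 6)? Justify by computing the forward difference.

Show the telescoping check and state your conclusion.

Invalid: residual 2**k*(-6*k**4 - 66*k**3 - 255*k**2 - 327*k - 72)/(k**2 + 9*k + 20) ≠ 0.

s_(k+1) = 2**(k + 1)*(k + 1)*(k + 2)*(4*k + 2*(k + 1)**2 + 1)/(k + 5)
s_(k+1) − s_k = 2**k*(2*k**5 + 28*k**4 + 143*k**3 + 296*k**2 + 227*k + 48)/(k**2 + 9*k + 20)
(s_(k+1) − s_k) − t_k = 2**k*(-6*k**4 - 66*k**3 - 255*k**2 - 327*k - 72)/(k**2 + 9*k + 20)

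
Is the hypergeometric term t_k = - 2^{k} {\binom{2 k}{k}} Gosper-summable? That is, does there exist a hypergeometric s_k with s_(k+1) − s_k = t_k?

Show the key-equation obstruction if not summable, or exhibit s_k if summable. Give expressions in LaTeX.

No. Not Gosper-summable.

Step 1: r(k) = 4*(2*k + 1)/(k + 1).
Normal form (A,B,C) = (8*k + 4, k + 1, 1).
Solve (8*k + 4)·f(k+1) − (k)·f(k) = 1.
deg f ≤ -1 (via 1,1,0).
deg f ≤ -1 is impossible — no certificate.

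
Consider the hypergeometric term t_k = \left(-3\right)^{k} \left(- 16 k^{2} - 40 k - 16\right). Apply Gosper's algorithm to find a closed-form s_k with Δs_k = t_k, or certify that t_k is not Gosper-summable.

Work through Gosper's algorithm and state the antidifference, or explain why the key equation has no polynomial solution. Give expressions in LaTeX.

s_k = \left(-3\right)^{k} \left(4 k^{2} + 4 k - 2\right)

Step 1: r(k) = 3*(-2*k**2 - 9*k - 9)/(2*k**2 + 5*k + 2).
Gosper form: A/B · C(k+1)/C(k) with A=-3, B=1, C=k**2 + 5*k/2 + 1.
f must satisfy (-3)·f(k+1) − (1)·f(k) = k**2 + 5*k/2 + 1.
Bound: deg f ≤ 2.
Solve for f: f(k) = -(2*k**2 + 2*k - 1)/8 (degree 2 ≤ 2).
Certificate R = B(k−1)f/C = -(2*k**2 + 2*k - 1)/(4*(k + 2)*(2*k + 1)) gives s_k = (-3)**k*(4*k**2 + 4*k - 2).
s_(k+1) − s_k = (-3)**k*(-16*k**2 - 40*k - 16) = t_k.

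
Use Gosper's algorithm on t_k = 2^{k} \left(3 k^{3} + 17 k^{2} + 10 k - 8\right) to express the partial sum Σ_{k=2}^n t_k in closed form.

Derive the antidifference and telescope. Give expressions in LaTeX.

t_(k+1)/t_k = 2*(3*k**3 + 26*k**2 + 53*k + 22)/(3*k**3 + 17*k**2 + 10*k - 8).
A = 2, B = 1, C = k**3 + 17*k**2/3 + 10*k/3 - 8/3.
f must satisfy (2)·f(k+1) − (1)·f(k) = k**3 + 17*k**2/3 + 10*k/3 - 8/3.
deg f ≤ 3 (via 0,0,3).
A polynomial solution: f(k) = (3*k**3 - k**2 - 4*k - 4)/3.
Get s_k = R·t_k = 2**k*(3*k**3 - k**2 - 4*k - 4) with R(k) = B(k−1)f(k)/C(k) = (3*k**3 - k**2 - 4*k - 4)/(3*k**3 + 17*k**2 + 10*k - 8).
s_(k+1) − s_k = 2**k*(3*k**3 + 17*k**2 + 10*k - 8) = t_k.
Telescope: S(n) = s_(n+1) − s_(2) = 2**(n + 1)*(3*n**3 + 8*n**2 + 3*n - 6) − (32) = 6*2**n*n**3 + 16*2**n*n**2 + 6*2**n*n - 12*2**n - 32.

S(n) = 6 \cdot 2^{n} n^{3} + 16 \cdot 2^{n} n^{2} + 6 \cdot 2^{n} n - 12 \cdot 2^{n} - 32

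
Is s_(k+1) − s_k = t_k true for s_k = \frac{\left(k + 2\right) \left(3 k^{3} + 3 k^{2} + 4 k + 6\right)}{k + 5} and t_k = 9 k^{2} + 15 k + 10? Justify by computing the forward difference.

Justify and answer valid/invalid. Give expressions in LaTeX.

s_(k+1) = (3*k**4 + 21*k**3 + 55*k**2 + 73*k + 48)/(k + 6)
s_(k+1) − s_k = (9*k**4 + 96*k**3 + 274*k**2 + 317*k + 168)/(k**2 + 11*k + 30)
(s_(k+1) − s_k) − t_k = 3*(-6*k**3 - 57*k**2 - 81*k - 44)/(k**2 + 11*k + 30)

Invalid: residual \frac{3 \left(- 6 k^{3} - 57 k^{2} - 81 k - 44\right)}{k^{2} + 11 k + 30} ≠ 0.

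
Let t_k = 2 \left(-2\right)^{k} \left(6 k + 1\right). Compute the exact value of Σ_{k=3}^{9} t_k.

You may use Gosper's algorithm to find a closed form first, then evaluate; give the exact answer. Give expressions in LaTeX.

Σ = -38992

Ratio r(k) = 2*(-6*k - 7)/(6*k + 1).
Take A(k)=-2, B(k)=1, C(k)=k + 1/6.
Solve (-2)·f(k+1) − (1)·f(k) = k + 1/6.
deg f ≤ 1 (via 0,0,1).
Solving with deg f ≤ 1: f(k) = -(2*k - 1)/6.
Certificate R = B(k−1)f/C = -(2*k - 1)/(6*k + 1) gives s_k = (-2)**(k + 1)*(2*k - 1).
Verify: 2*(-2)**k*(6*k + 1) matches t_k.
Telescoping: Σ = s_(10) − s_(3) = -38912 − (80) = -38992.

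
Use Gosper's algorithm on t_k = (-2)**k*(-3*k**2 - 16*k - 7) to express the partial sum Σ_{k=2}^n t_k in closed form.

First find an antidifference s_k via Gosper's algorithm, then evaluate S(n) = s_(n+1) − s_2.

S(n) = -2*(-2)**n*n**2 - 12*(-2)**n*n - 8*(-2)**n - 44

The ratio is 2*(-3*k**2 - 22*k - 26)/(3*k**2 + 16*k + 7).
Gosper form: A/B · C(k+1)/C(k) with A=-2, B=1, C=k**2 + 16*k/3 + 7/3.
Solve (-2)·f(k+1) − (1)·f(k) = k**2 + 16*k/3 + 7/3.
From deg A=0, deg B=0, deg C=2: d=2.
Match coefficients ⇒ f(k) = -(k**2 + 4*k - 1)/3.
Certificate R = B(k−1)f/C = -(k**2 + 4*k - 1)/(3*k**2 + 16*k + 7) gives s_k = (-2)**k*(k**2 + 4*k - 1).
s_(k+1) − s_k = (-2)**k*(-3*k**2 - 16*k - 7) = t_k.
Telescope: S(n) = s_(n+1) − s_(2) = (-2)**(n + 1)*(n**2 + 6*n + 4) − (44) = -2*(-2)**n*n**2 - 12*(-2)**n*n - 8*(-2)**n - 44.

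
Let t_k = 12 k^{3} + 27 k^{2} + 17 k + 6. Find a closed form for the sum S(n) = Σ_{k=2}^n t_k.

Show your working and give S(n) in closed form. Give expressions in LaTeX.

Compute t_(k+1)/t_k: get (12*k**3 + 63*k**2 + 107*k + 62)/(12*k**3 + 27*k**2 + 17*k + 6).
Take A(k)=1, B(k)=1, C(k)=k**3 + 9*k**2/4 + 17*k/12 + 1/2.
f must satisfy (1)·f(k+1) − (1)·f(k) = k**3 + 9*k**2/4 + 17*k/12 + 1/2.
Bound: deg f ≤ 4.
Match coefficients ⇒ f(k) = k*(3*k**3 + 3*k**2 - 2*k + 2)/12.
So s_k = (B(k−1)f/C)·t_k = (k*(3*k**3 + 3*k**2 - 2*k + 2)/(12*k**3 + 27*k**2 + 17*k + 6))·t_k = k*(3*k**3 + 3*k**2 - 2*k + 2).
s_(k+1) − s_k = 12*k**3 + 27*k**2 + 17*k + 6 = t_k.
Telescope: S(n) = s_(n+1) − s_(2) = 3*n**4 + 15*n**3 + 25*n**2 + 19*n + 6 − (68) = 3*n**4 + 15*n**3 + 25*n**2 + 19*n - 62.

S(n) = 3 n^{4} + 15 n^{3} + 25 n^{2} + 19 n - 62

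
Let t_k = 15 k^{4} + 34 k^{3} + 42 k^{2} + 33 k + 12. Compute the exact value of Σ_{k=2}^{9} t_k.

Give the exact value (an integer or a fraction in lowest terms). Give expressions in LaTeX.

Σ = 312272

r(k) = (15*k**4 + 94*k**3 + 234*k**2 + 279*k + 136)/(15*k**4 + 34*k**3 + 42*k**2 + 33*k + 12) after simplifying.
Gosper form: A/B · C(k+1)/C(k) with A=1, B=1, C=k**4 + 34*k**3/15 + 14*k**2/5 + 11*k/5 + 4/5.
Set up (1)·f(k+1) − (1)·f(k) − (k**4 + 34*k**3/15 + 14*k**2/5 + 11*k/5 + 4/5) = 0.
Bound: deg f ≤ 5.
Coefficient equations give f(k) = k*(3*k**4 + k**3 + 2*k**2 + 4*k + 2)/15.
Certificate R = B(k−1)f/C = k*(3*k**4 + k**3 + 2*k**2 + 4*k + 2)/(15*k**4 + 34*k**3 + 42*k**2 + 33*k + 12) gives s_k = k*(3*k**4 + k**3 + 2*k**2 + 4*k + 2).
Verify: 15*k**4 + 34*k**3 + 42*k**2 + 33*k + 12 matches t_k.
Σ_(k=2)^(9) t_k = s_(10) − s_(2) = 312420 − (148) = 312272.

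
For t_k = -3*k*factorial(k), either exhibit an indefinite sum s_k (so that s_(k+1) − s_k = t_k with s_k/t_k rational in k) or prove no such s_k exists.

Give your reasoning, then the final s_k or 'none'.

t_(k+1)/t_k = (k + 1)**2/k.
Factor: A=k + 1; B=1; C=k.
Key eq: (k + 1)·f(k+1) = (1)·f(k) + (k).
d = 0 from the (1,0,1) case.
Solving with deg f ≤ 0: f(k) = 1.
Certificate R = B(k−1)f/C = 1/k gives s_k = -3*factorial(k).
Δs = -3*k*factorial(k), as required.

s_k = -3*factorial(k)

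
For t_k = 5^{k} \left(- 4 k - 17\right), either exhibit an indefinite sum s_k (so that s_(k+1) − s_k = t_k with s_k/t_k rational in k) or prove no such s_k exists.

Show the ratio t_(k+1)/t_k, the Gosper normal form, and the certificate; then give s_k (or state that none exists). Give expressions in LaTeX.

Step 1: r(k) = 5*(4*k + 21)/(4*k + 17).
So A=5 and B=1, with C=k + 17/4.
Key eq: (5)·f(k+1) = (1)·f(k) + (k + 17/4).
From deg A=0, deg B=0, deg C=1: d=1.
Solving with deg f ≤ 1: f(k) = (k + 3)/4.
Certificate R = B(k−1)f/C = (k + 3)/(4*k + 17) gives s_k = 5**k*(-k - 3).
s_(k+1) − s_k = 5**k*(-4*k - 17) = t_k.

s_k = 5^{k} \left(- k - 3\right)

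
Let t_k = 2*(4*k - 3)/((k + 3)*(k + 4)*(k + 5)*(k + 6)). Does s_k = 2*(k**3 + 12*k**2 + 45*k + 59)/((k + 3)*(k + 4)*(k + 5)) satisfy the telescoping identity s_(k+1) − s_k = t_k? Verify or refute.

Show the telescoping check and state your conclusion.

valid; difference matches t_k

s_(k+1) = 2*(45*k + (k + 1)**3 + 12*(k + 1)**2 + 104)/((k + 4)*(k + 5)*(k + 6))
s_(k+1) − s_k = 2*(4*k - 3)/(k**4 + 18*k**3 + 119*k**2 + 342*k + 360)
(s_(k+1) − s_k) − t_k = 0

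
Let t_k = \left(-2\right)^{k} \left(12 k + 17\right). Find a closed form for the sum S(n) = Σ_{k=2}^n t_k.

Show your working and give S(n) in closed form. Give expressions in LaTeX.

Step 1: r(k) = 2*(-12*k - 29)/(12*k + 17).
Factor: A=-2; B=1; C=k + 17/12.
Key eq: (-2)·f(k+1) = (1)·f(k) + (k + 17/12).
deg f ≤ 1 (via 0,0,1).
Match coefficients ⇒ f(k) = -(4*k + 3)/12.
R(k) = B(k−1)·f(k)/C(k) = -(4*k + 3)/(12*k + 17); s_k = R·t_k = (-2)**k*(-4*k - 3).
Δs = (-2)**k*(12*k + 17), as required.
s_(n+1) = 2*(-2)**n*(4*n + 7) and s_(2) = -44, so S(n) = 8*(-2)**n*n + 14*(-2)**n + 44.

S(n) = 8 \left(-2\right)^{n} n + 14 \left(-2\right)^{n} + 44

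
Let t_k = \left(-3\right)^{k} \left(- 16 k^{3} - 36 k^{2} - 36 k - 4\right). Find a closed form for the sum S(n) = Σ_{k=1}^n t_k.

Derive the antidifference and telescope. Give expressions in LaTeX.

S(n) = - 12 \left(-3\right)^{n} n^{3} - 36 \left(-3\right)^{n} n^{2} - 36 \left(-3\right)^{n} n - 6 \left(-3\right)^{n} + 6

The ratio is 3*(-4*k**3 - 21*k**2 - 39*k - 23)/(4*k**3 + 9*k**2 + 9*k + 1).
So A=-3 and B=1, with C=k**3 + 9*k**2/4 + 9*k/4 + 1/4.
Key eq: (-3)·f(k+1) = (1)·f(k) + (k**3 + 9*k**2/4 + 9*k/4 + 1/4).
Degrees (0,0,3) ⇒ d ≤ 3.
Solve for f: f(k) = -(2*k**3 - 1)/8 (degree 3 ≤ 3).
So s_k = (B(k−1)f/C)·t_k = (-(2*k**3 - 1)/(2*(4*k**3 + 9*k**2 + 9*k + 1)))·t_k = (-3)**k*(4*k**3 - 2).
Δs = 4*(-3)**k*(-k**3 - 3*(k + 1)**3 + 2), as required.
s_(n+1) = (-3)**(n + 1)*(4*n**3 + 12*n**2 + 12*n + 2) and s_(1) = -6, so S(n) = -12*(-3)**n*n**3 - 36*(-3)**n*n**2 - 36*(-3)**n*n - 6*(-3)**n + 6.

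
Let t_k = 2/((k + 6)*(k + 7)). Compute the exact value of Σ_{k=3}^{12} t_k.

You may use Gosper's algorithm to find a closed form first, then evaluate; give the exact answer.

Σ = 20/171

r(k) = (k + 6)/(k + 8) after simplifying.
So A=k + 6 and B=k + 8, with C=1.
Set up (k + 6)·f(k+1) − (k + 7)·f(k) − (1) = 0.
deg f ≤ 1 (via 1,1,0).
Solve for f: f(k) = k/6 (degree 1 ≤ 1).
R(k) = B(k−1)·f(k)/C(k) = k*(k + 7)/6; s_k = R·t_k = k/(3*(k + 6)).
s_(k+1) − s_k = 2/(k**2 + 13*k + 42) = t_k.
Telescoping: Σ = s_(13) − s_(3) = 13/57 − (1/9) = 20/171.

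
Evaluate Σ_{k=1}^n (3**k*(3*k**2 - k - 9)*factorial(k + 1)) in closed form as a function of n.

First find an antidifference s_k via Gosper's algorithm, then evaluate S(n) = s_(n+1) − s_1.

S(n) = 3*3**n*n*factorial(n + 2) - 6*3**n*factorial(n + 2) + 12

t_(k+1)/t_k = 3*(k + 2)*(k - 3*(k + 1)**2 + 10)/(-3*k**2 + k + 9).
Normal form (A,B,C) = (3*k + 6, 1, k**2 - k/3 - 3).
Set up (3*k + 6)·f(k+1) − (1)·f(k) − (k**2 - k/3 - 3) = 0.
deg f ≤ 1 (via 1,0,2).
Match coefficients ⇒ f(k) = (k - 3)/3.
R(k) = B(k−1)·f(k)/C(k) = (k - 3)/(3*k**2 - k - 9); s_k = R·t_k = 3**k*(k - 3)*factorial(k + 1).
Verify: 3**k*(3*k**2 - k - 9)*factorial(k + 1) matches t_k.
Telescope: S(n) = s_(n+1) − s_(1) = 3**(n + 1)*(n - 2)*factorial(n + 2) − (-12) = 3*3**n*n*factorial(n + 2) - 6*3**n*factorial(n + 2) + 12.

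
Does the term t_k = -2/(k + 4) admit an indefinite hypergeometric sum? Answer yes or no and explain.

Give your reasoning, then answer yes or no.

Step 1: r(k) = (k + 4)/(k + 5).
Normal form (A,B,C) = (k + 4, k + 5, 1).
Solve (k + 4)·f(k+1) − (k + 4)·f(k) = 1.
Bound: deg f ≤ 0.
Write f(k) = c0. Then LHS − RHS = -1, requiring -1 = 0: contradictory. No certificate.

No. Not Gosper-summable.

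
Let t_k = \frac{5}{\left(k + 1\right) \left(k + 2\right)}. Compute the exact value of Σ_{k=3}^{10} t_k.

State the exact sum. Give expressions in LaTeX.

Σ = 5/6

r(k) = (k + 1)/(k + 3) after simplifying.
Gosper form: A/B · C(k+1)/C(k) with A=k + 1, B=k + 3, C=1.
f must satisfy (k + 1)·f(k+1) − (k + 2)·f(k) = 1.
Degrees (1,1,0) ⇒ d ≤ 1.
Solve for f: f(k) = k (degree 1 ≤ 1).
Then R = B(k−1)f/C = k*(k + 2), so s_k = R(k)·t_k = 5*k/(k + 1).
Verify: 5/(k**2 + 3*k + 2) matches t_k.
Sum = s_(11) − s_(3); s_(11) = 55/12, s_(3) = 15/4 ⇒ 5/6.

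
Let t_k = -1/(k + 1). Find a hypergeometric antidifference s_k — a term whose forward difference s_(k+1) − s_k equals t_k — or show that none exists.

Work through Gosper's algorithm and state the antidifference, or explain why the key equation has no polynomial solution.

r(k) = (k + 1)/(k + 2) after simplifying.
Normal form (A,B,C) = (k + 1, k + 2, 1).
Set up (k + 1)·f(k+1) − (k + 1)·f(k) − (1) = 0.
Degrees (1,1,0) ⇒ d ≤ 0.
Put f(k) = c0: A·f(k+1) − B(k−1)·f(k) − C = -1; need -1 = 0 — inconsistent ⇒ no f, not summable.

none (Gosper's algorithm certifies no s_k)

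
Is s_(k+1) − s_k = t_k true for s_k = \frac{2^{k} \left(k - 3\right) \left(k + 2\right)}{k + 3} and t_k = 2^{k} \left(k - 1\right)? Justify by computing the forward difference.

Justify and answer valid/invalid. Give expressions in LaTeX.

Invalid: residual \frac{2^{k} k \left(- k - 1\right)}{k^{2} + 7 k + 12} ≠ 0.

s_(k+1) = 2**(k + 1)*(k - 2)*(k + 3)/(k + 4)
s_(k+1) − s_k = 2**k*(k**3 + 5*k**2 + 4*k - 12)/(k**2 + 7*k + 12)
(s_(k+1) − s_k) − t_k = 2**k*k*(-k - 1)/(k**2 + 7*k + 12)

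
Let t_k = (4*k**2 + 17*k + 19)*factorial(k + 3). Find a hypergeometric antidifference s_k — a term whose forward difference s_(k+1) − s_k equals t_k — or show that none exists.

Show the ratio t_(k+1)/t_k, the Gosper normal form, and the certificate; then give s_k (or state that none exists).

Step 1: r(k) = (k + 4)*(17*k + 4*(k + 1)**2 + 36)/(4*k**2 + 17*k + 19).
Take A(k)=k + 4, B(k)=1, C(k)=k**2 + 17*k/4 + 19/4.
f must satisfy (k + 4)·f(k+1) − (1)·f(k) = k**2 + 17*k/4 + 19/4.
d = 1 from the (1,0,2) case.
Solve for f: f(k) = (4*k + 1)/4 (degree 1 ≤ 1).
Certificate R = B(k−1)f/C = (4*k + 1)/(4*k**2 + 17*k + 19) gives s_k = (4*k + 1)*factorial(k + 3).
Verify: (4*k**2 + 17*k + 19)*factorial(k + 3) matches t_k.

s_k = (4*k + 1)*factorial(k + 3)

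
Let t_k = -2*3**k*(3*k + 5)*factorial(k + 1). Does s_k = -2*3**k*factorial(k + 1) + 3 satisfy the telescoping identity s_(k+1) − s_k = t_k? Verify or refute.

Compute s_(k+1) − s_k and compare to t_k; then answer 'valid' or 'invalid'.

Valid: the claim telescopes to t_k.

s_(k+1) = -2*3**(k + 1)*factorial(k + 2) + 3
s_(k+1) − s_k = -2*3**k*(3*k + 5)*factorial(k + 1)
(s_(k+1) − s_k) − t_k = 0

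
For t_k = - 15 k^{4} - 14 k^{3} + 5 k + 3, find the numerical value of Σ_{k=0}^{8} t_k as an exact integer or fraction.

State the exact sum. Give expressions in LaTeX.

Step 1: r(k) = (-5*k + 15*(k + 1)**4 + 14*(k + 1)**3 - 8)/(15*k**4 + 14*k**3 - 5*k - 3).
Normal form (A,B,C) = (1, 1, k**4 + 14*k**3/15 - k/3 - 1/5).
Need (1)·f(k+1) − (1)·f(k) = k**4 + 14*k**3/15 - k/3 - 1/5.
Degrees (0,0,4) ⇒ d ≤ 5.
Solving with deg f ≤ 5: f(k) = k*(3*k**4 - 4*k**3 - 2*k**2 + k - 1)/15.
Certificate R = B(k−1)f/C = k*(3*k**4 - 4*k**3 - 2*k**2 + k - 1)/(15*k**4 + 14*k**3 - 5*k - 3) gives s_k = k*(-3*k**4 + 4*k**3 + 2*k**2 - k + 1).
Verify: -15*k**4 - 14*k**3 + 5*k + 3 matches t_k.
Evaluate s at k=9 and k=0: -149517 and 0; difference -149517.

Σ = -149517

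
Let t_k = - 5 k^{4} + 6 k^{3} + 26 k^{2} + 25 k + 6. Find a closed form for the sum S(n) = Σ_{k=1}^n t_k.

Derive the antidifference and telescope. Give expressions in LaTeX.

The ratio is (5*k**4 + 14*k**3 - 14*k**2 - 75*k - 58)/(5*k**4 - 6*k**3 - 26*k**2 - 25*k - 6).
So A=1 and B=1, with C=k**4 - 6*k**3/5 - 26*k**2/5 - 5*k - 6/5.
Need (1)·f(k+1) − (1)·f(k) = k**4 - 6*k**3/5 - 26*k**2/5 - 5*k - 6/5.
d = 5 from the (0,0,4) case.
Solve for f: f(k) = k*(k**4 - 4*k**3 - 4*k**2 - k + 2)/5 (degree 5 ≤ 5).
So s_k = (B(k−1)f/C)·t_k = (k*(k**4 - 4*k**3 - 4*k**2 - k + 2)/(5*k**4 - 6*k**3 - 26*k**2 - 25*k - 6))·t_k = k*(-k**4 + 4*k**3 + 4*k**2 + k - 2).
Verify: -5*k**4 + 6*k**3 + 26*k**2 + 25*k + 6 matches t_k.
Σ_(k=1)^n t_k = s_(n+1) − s_(1) = (-n**5 - n**4 + 10*n**3 + 27*n**2 + 23*n + 6) − (6), i.e. n*(-n**4 - n**3 + 10*n**2 + 27*n + 23).

S(n) = n \left(- n^{4} - n^{3} + 10 n^{2} + 27 n + 23\right)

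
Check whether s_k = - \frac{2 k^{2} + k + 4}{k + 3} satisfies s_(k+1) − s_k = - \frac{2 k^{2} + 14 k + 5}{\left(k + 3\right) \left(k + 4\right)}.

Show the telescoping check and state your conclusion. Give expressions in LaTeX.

Valid — Δs_k = t_k.

s_(k+1) = (-k - 2*(k + 1)**2 - 5)/(k + 4)
s_(k+1) − s_k = (-2*k**2 - 14*k - 5)/(k**2 + 7*k + 12)
(s_(k+1) − s_k) − t_k = 0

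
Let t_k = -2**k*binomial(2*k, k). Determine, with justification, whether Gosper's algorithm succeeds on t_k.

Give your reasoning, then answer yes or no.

No — t_k has no hypergeometric antidifference.

t_(k+1)/t_k = 4*(2*k + 1)/(k + 1).
Normal form (A,B,C) = (8*k + 4, k + 1, 1).
Solve (8*k + 4)·f(k+1) − (k)·f(k) = 1.
Bound: deg f ≤ -1.
deg f ≤ -1 is impossible — no certificate.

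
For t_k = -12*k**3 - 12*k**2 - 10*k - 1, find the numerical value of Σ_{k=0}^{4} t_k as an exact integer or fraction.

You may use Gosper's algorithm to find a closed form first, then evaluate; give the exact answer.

Σ = -1665

t_(k+1)/t_k = (12*k**3 + 48*k**2 + 70*k + 35)/(12*k**3 + 12*k**2 + 10*k + 1).
Gosper form: A/B · C(k+1)/C(k) with A=1, B=1, C=k**3 + k**2 + 5*k/6 + 1/12.
Key eq: (1)·f(k+1) = (1)·f(k) + (k**3 + k**2 + 5*k/6 + 1/12).
Bound: deg f ≤ 4.
Coefficient equations give f(k) = k*(3*k**3 - 2*k**2 + 2*k - 2)/12.
Get s_k = R·t_k = k*(-3*k**3 + 2*k**2 - 2*k + 2) with R(k) = B(k−1)f(k)/C(k) = k*(3*k**3 - 2*k**2 + 2*k - 2)/(12*k**3 + 12*k**2 + 10*k + 1).
Check: Δs_k = -12*k**3 - 12*k**2 - 10*k - 1. ✓
Σ_(k=0)^(4) t_k = s_(5) − s_(0) = -1665 − (0) = -1665.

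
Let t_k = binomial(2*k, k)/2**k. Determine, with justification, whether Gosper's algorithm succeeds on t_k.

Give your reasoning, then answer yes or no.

r(k) = (2*k + 1)/(k + 1) after simplifying.
Factor: A=2*k + 1; B=k + 1; C=1.
Set up (2*k + 1)·f(k+1) − (k)·f(k) − (1) = 0.
Bound: deg f ≤ -1.
deg f ≤ -1 is impossible — no certificate.

No; the degree bound rules out any f.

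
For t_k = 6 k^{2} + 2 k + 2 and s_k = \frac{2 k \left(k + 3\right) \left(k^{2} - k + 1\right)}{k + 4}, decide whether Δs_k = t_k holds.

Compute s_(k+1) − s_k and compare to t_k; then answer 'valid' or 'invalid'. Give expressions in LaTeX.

s_(k+1) = -2*(k + 1)*(k + 4)*(k - (k + 1)**2)/(k + 5)
s_(k+1) − s_k = 2*(3*k**4 + 26*k**3 + 56*k**2 + 25*k + 16)/(k**2 + 9*k + 20)
(s_(k+1) − s_k) − t_k = 4*(-k**3 - 7*k**2 - 2*k - 2)/(k**2 + 9*k + 20)

Invalid: residual \frac{4 \left(- k^{3} - 7 k^{2} - 2 k - 2\right)}{k^{2} + 9 k + 20} ≠ 0.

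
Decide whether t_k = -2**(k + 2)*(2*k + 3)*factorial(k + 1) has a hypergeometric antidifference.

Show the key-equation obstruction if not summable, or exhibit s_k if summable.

Step 1: r(k) = 2*(k + 2)*(2*k + 5)/(2*k + 3).
Factor: A=2*k + 4; B=1; C=k + 3/2.
Set up (2*k + 4)·f(k+1) − (1)·f(k) − (k + 3/2) = 0.
Degrees (1,0,1) ⇒ d ≤ 0.
Solving with deg f ≤ 0: f(k) = 1/2.
Get s_k = R·t_k = -2**(k + 2)*factorial(k + 1) with R(k) = B(k−1)f(k)/C(k) = 1/(2*k + 3).
s_(k+1) − s_k = -2**(k + 2)*(2*k + 3)*factorial(k + 1) = t_k.

Yes. s_k = -2**(k + 2)*factorial(k + 1).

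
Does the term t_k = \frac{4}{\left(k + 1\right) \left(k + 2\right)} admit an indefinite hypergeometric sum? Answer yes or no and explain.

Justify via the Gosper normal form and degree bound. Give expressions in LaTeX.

The ratio is (k + 1)/(k + 3).
Normal form (A,B,C) = (k + 1, k + 3, 1).
Set up (k + 1)·f(k+1) − (k + 2)·f(k) − (1) = 0.
From deg A=1, deg B=1, deg C=0: d=1.
A polynomial solution: f(k) = k.
Get s_k = R·t_k = 4*k/(k + 1) with R(k) = B(k−1)f(k)/C(k) = k*(k + 2).
Verify: 4/(k**2 + 3*k + 2) matches t_k.

Yes. s_k = \frac{4 k}{k + 1}.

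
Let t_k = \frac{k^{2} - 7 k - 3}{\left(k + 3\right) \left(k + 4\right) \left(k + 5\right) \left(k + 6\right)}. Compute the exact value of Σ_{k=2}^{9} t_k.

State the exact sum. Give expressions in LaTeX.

Ratio r(k) = (k**3 - 2*k**2 - 24*k - 27)/(k**3 - 52*k - 21).
So A=k + 3 and B=k + 7, with C=k**2 - 7*k - 3.
f must satisfy (k + 3)·f(k+1) − (k + 6)·f(k) = k**2 - 7*k - 3.
Degrees (1,1,2) ⇒ d ≤ 3.
Coefficient equations give f(k) = -k**2.
Then R = B(k−1)f/C = -k**2*(k + 6)/(k**2 - 7*k - 3), so s_k = R(k)·t_k = -k**2/((k + 3)*(k + 4)*(k + 5)).
Δs = (k**2 - 7*k - 3)/(k**4 + 18*k**3 + 119*k**2 + 342*k + 360), as required.
Evaluate s at k=10 and k=2: -10/273 and -2/105; difference -8/455.

Σ = -8/455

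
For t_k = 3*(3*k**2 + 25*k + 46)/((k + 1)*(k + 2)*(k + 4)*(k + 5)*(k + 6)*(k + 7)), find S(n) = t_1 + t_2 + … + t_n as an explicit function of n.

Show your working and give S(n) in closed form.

S(n) = 3*n*(n**2 + 14*n + 59)/(70*(n**3 + 14*n**2 + 59*n + 70))

r(k) = (k + 1)*(k + 4)*(25*k + 3*(k + 1)**2 + 71)/((k + 3)*(k + 8)*(3*k**2 + 25*k + 46)) after simplifying.
Factor: A=k + 1; B=k + 8; C=k**3 + 34*k**2/3 + 121*k/3 + 46.
f must satisfy (k + 1)·f(k+1) − (k + 7)·f(k) = k**3 + 34*k**2/3 + 121*k/3 + 46.
deg f ≤ 6 (via 1,1,3).
Match coefficients ⇒ f(k) = k*(k + 2)*(k + 3)*(k + 5)*(k**2 + 11*k + 34)/72.
Certificate R = B(k−1)f/C = k*(k + 2)*(k + 5)*(k + 7)*(k**2 + 11*k + 34)/(24*(3*k**2 + 25*k + 46)) gives s_k = k*(k**2 + 11*k + 34)/(8*(k**3 + 11*k**2 + 34*k + 24)).
Check: Δs_k = 3*(3*k**2 + 25*k + 46)/(k**6 + 25*k**5 + 247*k**4 + 1219*k**3 + 3112*k**2 + 3796*k + 1680). ✓
Telescope: S(n) = s_(n+1) − s_(1) = (n**3 + 14*n**2 + 59*n + 46)/(8*(n**3 + 14*n**2 + 59*n + 70)) − (23/280) = 3*n*(n**2 + 14*n + 59)/(70*(n**3 + 14*n**2 + 59*n + 70)).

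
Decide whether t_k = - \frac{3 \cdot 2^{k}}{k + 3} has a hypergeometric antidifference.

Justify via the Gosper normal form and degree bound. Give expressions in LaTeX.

No — key equation has no polynomial f.

t_(k+1)/t_k = 2*(k + 3)/(k + 4).
Take A(k)=2*k + 6, B(k)=k + 4, C(k)=1.
Key eq: (2*k + 6)·f(k+1) = (k + 3)·f(k) + (1).
d = -1 from the (1,1,0) case.
deg f ≤ -1 is impossible — no certificate.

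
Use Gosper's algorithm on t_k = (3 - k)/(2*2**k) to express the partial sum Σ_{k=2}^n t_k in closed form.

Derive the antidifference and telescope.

S(n) = 2**(-n - 1)*(n - 1)

t_(k+1)/t_k = (k - 2)/(2*(k - 3)).
A = 1/2, B = 1, C = k - 3.
Set up (1/2)·f(k+1) − (1)·f(k) − (k - 3) = 0.
d = 1 from the (0,0,1) case.
Coefficient equations give f(k) = -2*(k - 2).
Then R = B(k−1)f/C = -2*(k - 2)/(k - 3), so s_k = R(k)·t_k = (k - 2)/2**k.
Check: Δs_k = (3 - k)/(2*2**k). ✓
Telescope: S(n) = s_(n+1) − s_(2) = 2**(-n - 1)*(n - 1) − (0) = 2**(-n - 1)*(n - 1).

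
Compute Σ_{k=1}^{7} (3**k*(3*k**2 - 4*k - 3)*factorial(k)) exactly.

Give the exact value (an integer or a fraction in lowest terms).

Σ = 1322697606

r(k) = 3*(3*k**3 + 5*k**2 - 2*k - 4)/(3*k**2 - 4*k - 3) after simplifying.
A = 3*k + 3, B = 1, C = k**2 - 4*k/3 - 1.
f must satisfy (3*k + 3)·f(k+1) − (1)·f(k) = k**2 - 4*k/3 - 1.
d = 1 from the (1,0,2) case.
Coefficient equations give f(k) = (k - 3)/3.
So s_k = (B(k−1)f/C)·t_k = ((k - 3)/(3*k**2 - 4*k - 3))·t_k = 3**k*(k - 3)*factorial(k).
Δs = 3**k*(3*k**2 - 4*k - 3)*factorial(k), as required.
Σ_(k=1)^(7) t_k = s_(8) − s_(1) = 1322697600 − (-6) = 1322697606.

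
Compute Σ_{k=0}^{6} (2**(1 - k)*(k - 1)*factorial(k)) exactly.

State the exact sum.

r(k) = k*(k + 1)/(2*(k - 1)) after simplifying.
Gosper form: A/B · C(k+1)/C(k) with A=k/2 + 1/2, B=1, C=k - 1.
Solve (k/2 + 1/2)·f(k+1) − (1)·f(k) = k - 1.
deg f ≤ 0 (via 1,0,1).
A polynomial solution: f(k) = 2.
Get s_k = R·t_k = 2**(2 - k)*factorial(k) with R(k) = B(k−1)f(k)/C(k) = 2/(k - 1).
s_(k+1) − s_k = 2**(1 - k)*(k - 1)*factorial(k) = t_k.
Sum = s_(7) − s_(0); s_(7) = 315/2, s_(0) = 4 ⇒ 307/2.

Σ = 307/2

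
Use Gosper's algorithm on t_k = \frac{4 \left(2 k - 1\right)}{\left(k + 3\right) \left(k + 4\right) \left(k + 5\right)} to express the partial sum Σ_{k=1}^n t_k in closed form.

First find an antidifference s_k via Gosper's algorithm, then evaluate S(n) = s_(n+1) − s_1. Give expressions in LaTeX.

S(n) = \frac{n \left(9 n + 1\right)}{10 \left(n^{2} + 9 n + 20\right)}

Step 1: r(k) = (k + 3)*(2*k + 1)/((k + 6)*(2*k - 1)).
Take A(k)=k + 3, B(k)=k + 6, C(k)=k - 1/2.
Key eq: (k + 3)·f(k+1) = (k + 5)·f(k) + (k - 1/2).
deg f ≤ 2 (via 1,1,1).
Coefficient equations give f(k) = k*(5*k - 13)/48.
Then R = B(k−1)f/C = k*(k + 5)*(5*k - 13)/(24*(2*k - 1)), so s_k = R(k)·t_k = k*(5*k - 13)/(6*(k + 3)*(k + 4)).
Δs = 4*(2*k - 1)/(k**3 + 12*k**2 + 47*k + 60), as required.
s_(n+1) = (5*n**2 - 3*n - 8)/(6*(n**2 + 9*n + 20)) and s_(1) = -1/15, so S(n) = n*(9*n + 1)/(10*(n**2 + 9*n + 20)).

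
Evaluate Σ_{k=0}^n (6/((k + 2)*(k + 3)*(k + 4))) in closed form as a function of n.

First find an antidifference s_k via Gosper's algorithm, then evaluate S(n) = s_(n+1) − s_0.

Ratio r(k) = (k + 2)/(k + 5).
A = k + 2, B = k + 5, C = 1.
Solve (k + 2)·f(k+1) − (k + 4)·f(k) = 1.
deg f ≤ 2 (via 1,1,0).
A polynomial solution: f(k) = k*(k + 5)/12.
R(k) = B(k−1)·f(k)/C(k) = k*(k + 4)*(k + 5)/12; s_k = R·t_k = k*(k + 5)/(2*(k + 2)*(k + 3)).
Δs = 6/(k**3 + 9*k**2 + 26*k + 24), as required.
Σ_(k=0)^n t_k = s_(n+1) − s_(0) = ((n**2 + 7*n + 6)/(2*(n**2 + 7*n + 12))) − (0), i.e. (n**2 + 7*n + 6)/(2*(n**2 + 7*n + 12)).

S(n) = (n**2 + 7*n + 6)/(2*(n**2 + 7*n + 12))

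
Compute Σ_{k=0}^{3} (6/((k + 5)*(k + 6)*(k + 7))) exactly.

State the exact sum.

Σ = 1/15

The ratio is (k + 5)/(k + 8).
A = k + 5, B = k + 8, C = 1.
Key eq: (k + 5)·f(k+1) = (k + 7)·f(k) + (1).
deg f ≤ 2 (via 1,1,0).
A polynomial solution: f(k) = k*(k + 11)/60.
Certificate R = B(k−1)f/C = k*(k + 7)*(k + 11)/60 gives s_k = k*(k + 11)/(10*(k + 5)*(k + 6)).
Verify: 6/(k**3 + 18*k**2 + 107*k + 210) matches t_k.
Σ_(k=0)^(3) t_k = s_(4) − s_(0) = 1/15 − (0) = 1/15.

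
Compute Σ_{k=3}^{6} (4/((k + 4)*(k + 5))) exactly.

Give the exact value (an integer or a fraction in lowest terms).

Σ = 16/77

Ratio r(k) = (k + 4)/(k + 6).
A = k + 4, B = k + 6, C = 1.
f must satisfy (k + 4)·f(k+1) − (k + 5)·f(k) = 1.
Bound: deg f ≤ 1.
A polynomial solution: f(k) = k/4.
R(k) = B(k−1)·f(k)/C(k) = k*(k + 5)/4; s_k = R·t_k = k/(k + 4).
Δs = 4/(k**2 + 9*k + 20), as required.
Evaluate s at k=7 and k=3: 7/11 and 3/7; difference 16/77.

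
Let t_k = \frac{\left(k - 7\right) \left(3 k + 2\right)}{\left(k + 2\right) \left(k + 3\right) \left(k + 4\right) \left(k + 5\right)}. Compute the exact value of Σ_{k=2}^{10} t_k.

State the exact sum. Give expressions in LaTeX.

Σ = -41/455

Compute t_(k+1)/t_k: get (k - 6)*(k + 2)*(3*k + 5)/((k - 7)*(k + 6)*(3*k + 2)).
Gosper form: A/B · C(k+1)/C(k) with A=k + 2, B=k + 6, C=k**2 - 19*k/3 - 14/3.
Key eq: (k + 2)·f(k+1) = (k + 5)·f(k) + (k**2 - 19*k/3 - 14/3).
deg f ≤ 3 (via 1,1,2).
Solve for f: f(k) = -k*(k**2 + 27*k + 14)/18 (degree 3 ≤ 3).
R(k) = B(k−1)·f(k)/C(k) = -k*(k + 5)*(k**2 + 27*k + 14)/(6*(k - 7)*(3*k + 2)); s_k = R·t_k = k*(-k**2 - 27*k - 14)/(6*(k**3 + 9*k**2 + 26*k + 24)).
s_(k+1) − s_k = (3*k**2 - 19*k - 14)/(k**4 + 14*k**3 + 71*k**2 + 154*k + 120) = t_k.
Σ_(k=2)^(10) t_k = s_(11) − s_(2) = -132/455 − (-1/5) = -41/455.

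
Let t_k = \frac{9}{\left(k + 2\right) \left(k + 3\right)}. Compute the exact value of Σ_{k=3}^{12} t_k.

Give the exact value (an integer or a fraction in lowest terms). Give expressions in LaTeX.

Σ = 6/5

Step 1: r(k) = (k + 2)/(k + 4).
Normal form (A,B,C) = (k + 2, k + 4, 1).
Need (k + 2)·f(k+1) − (k + 3)·f(k) = 1.
Degrees (1,1,0) ⇒ d ≤ 1.
A polynomial solution: f(k) = k/2.
So s_k = (B(k−1)f/C)·t_k = (k*(k + 3)/2)·t_k = 9*k/(2*(k + 2)).
s_(k+1) − s_k = 9/(k**2 + 5*k + 6) = t_k.
Telescoping: Σ = s_(13) − s_(3) = 39/10 − (27/10) = 6/5.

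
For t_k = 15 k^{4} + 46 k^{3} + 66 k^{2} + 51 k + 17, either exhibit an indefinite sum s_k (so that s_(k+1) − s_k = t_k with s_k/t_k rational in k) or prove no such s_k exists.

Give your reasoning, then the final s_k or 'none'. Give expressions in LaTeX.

The ratio is (15*k**4 + 106*k**3 + 294*k**2 + 381*k + 195)/(15*k**4 + 46*k**3 + 66*k**2 + 51*k + 17).
Take A(k)=1, B(k)=1, C(k)=k**4 + 46*k**3/15 + 22*k**2/5 + 17*k/5 + 17/15.
f must satisfy (1)·f(k+1) − (1)·f(k) = k**4 + 46*k**3/15 + 22*k**2/5 + 17*k/5 + 17/15.
Degrees (0,0,4) ⇒ d ≤ 5.
Solving with deg f ≤ 5: f(k) = k*(3*k**4 + 4*k**3 + 4*k**2 + 4*k + 2)/15.
Certificate R = B(k−1)f/C = k*(3*k**4 + 4*k**3 + 4*k**2 + 4*k + 2)/(15*k**4 + 46*k**3 + 66*k**2 + 51*k + 17) gives s_k = k*(3*k**4 + 4*k**3 + 4*k**2 + 4*k + 2).
Check: Δs_k = 15*k**4 + 46*k**3 + 66*k**2 + 51*k + 17. ✓

s_k = k \left(3 k^{4} + 4 k^{3} + 4 k^{2} + 4 k + 2\right)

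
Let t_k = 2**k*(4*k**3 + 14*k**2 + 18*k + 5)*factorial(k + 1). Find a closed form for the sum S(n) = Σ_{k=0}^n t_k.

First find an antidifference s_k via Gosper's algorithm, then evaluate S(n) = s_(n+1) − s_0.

S(n) = 4*2**n*n**4*factorial(n) + 20*2**n*n**3*factorial(n) + 34*2**n*n**2*factorial(n) + 22*2**n*n*factorial(n) + 4*2**n*factorial(n) + 1

Step 1: r(k) = 2*(4*k**4 + 34*k**3 + 110*k**2 + 157*k + 82)/(4*k**3 + 14*k**2 + 18*k + 5).
Take A(k)=2*k + 4, B(k)=1, C(k)=k**3 + 7*k**2/2 + 9*k/2 + 5/4.
Key eq: (2*k + 4)·f(k+1) = (1)·f(k) + (k**3 + 7*k**2/2 + 9*k/2 + 5/4).
deg f ≤ 2 (via 1,0,3).
A polynomial solution: f(k) = (2*k**2 - 1)/4.
Then R = B(k−1)f/C = (2*k**2 - 1)/(4*k**3 + 14*k**2 + 18*k + 5), so s_k = R(k)·t_k = 2**k*(2*k**2 - 1)*factorial(k + 1).
Δs = 2**k*(4*k**3 + 14*k**2 + 18*k + 5)*factorial(k + 1), as required.
s_(n+1) = 2**(n + 1)*(2*n**2 + 4*n + 1)*factorial(n + 2) and s_(0) = -1, so S(n) = 4*2**n*n**4*factorial(n) + 20*2**n*n**3*factorial(n) + 34*2**n*n**2*factorial(n) + 22*2**n*n*factorial(n) + 4*2**n*factorial(n) + 1.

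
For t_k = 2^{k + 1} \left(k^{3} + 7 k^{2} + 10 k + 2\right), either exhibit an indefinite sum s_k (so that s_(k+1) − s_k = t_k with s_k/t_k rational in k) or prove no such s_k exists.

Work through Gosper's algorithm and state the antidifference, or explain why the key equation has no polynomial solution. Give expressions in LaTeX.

s_k = 2^{k + 1} \left(k^{3} + k^{2} - 2\right)

Ratio r(k) = 2*(k**3 + 10*k**2 + 27*k + 20)/(k**3 + 7*k**2 + 10*k + 2).
Factor: A=2; B=1; C=k**3 + 7*k**2 + 10*k + 2.
Solve (2)·f(k+1) − (1)·f(k) = k**3 + 7*k**2 + 10*k + 2.
d = 3 from the (0,0,3) case.
Solve for f: f(k) = (k - 1)*(k**2 + 2*k + 2) (degree 3 ≤ 3).
R(k) = B(k−1)·f(k)/C(k) = (k - 1)*(k**2 + 2*k + 2)/(k**3 + 7*k**2 + 10*k + 2); s_k = R·t_k = 2**(k + 1)*(k**3 + k**2 - 2).
Verify: 2**(k + 1)*(k**3 + 7*k**2 + 10*k + 2) matches t_k.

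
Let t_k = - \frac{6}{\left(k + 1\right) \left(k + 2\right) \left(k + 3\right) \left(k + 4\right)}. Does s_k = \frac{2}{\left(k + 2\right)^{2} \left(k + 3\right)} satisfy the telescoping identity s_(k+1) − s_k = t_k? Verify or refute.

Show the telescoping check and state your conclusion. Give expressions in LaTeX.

Invalid: residual \frac{4 \left(2 k + 5\right)}{k^{6} + 15 k^{5} + 91 k^{4} + 285 k^{3} + 484 k^{2} + 420 k + 144} ≠ 0.

s_(k+1) = 2/((k + 3)**2*(k + 4))
s_(k+1) − s_k = 2*((k + 2)**2 - (k + 3)*(k + 4))/((k + 2)**2*(k + 3)**2*(k + 4))
(s_(k+1) − s_k) − t_k = 4*(2*k + 5)/(k**6 + 15*k**5 + 91*k**4 + 285*k**3 + 484*k**2 + 420*k + 144)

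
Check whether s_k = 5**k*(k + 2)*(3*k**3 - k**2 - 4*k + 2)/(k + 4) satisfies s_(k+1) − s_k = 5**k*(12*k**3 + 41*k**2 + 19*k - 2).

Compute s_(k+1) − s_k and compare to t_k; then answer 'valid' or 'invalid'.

s_(k+1) = 5**(k + 1)*k*(3*k**3 + 17*k**2 + 27*k + 9)/(k + 5)
s_(k+1) − s_k = 5**k*(12*k**5 + 125*k**4 + 456*k**3 + 621*k**2 + 206*k - 20)/(k**2 + 9*k + 20)
(s_(k+1) − s_k) − t_k = 5**k*(-24*k**4 - 172*k**3 - 368*k**2 - 156*k + 20)/(k**2 + 9*k + 20)

Invalid: residual 5**k*(-24*k**4 - 172*k**3 - 368*k**2 - 156*k + 20)/(k**2 + 9*k + 20) ≠ 0.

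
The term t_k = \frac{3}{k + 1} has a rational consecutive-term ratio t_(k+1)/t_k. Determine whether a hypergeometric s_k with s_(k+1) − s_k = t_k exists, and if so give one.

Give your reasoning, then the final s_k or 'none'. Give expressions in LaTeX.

Compute t_(k+1)/t_k: get (k + 1)/(k + 2).
So A=k + 1 and B=k + 2, with C=1.
Need (k + 1)·f(k+1) − (k + 1)·f(k) = 1.
Bound: deg f ≤ 0.
f = c0 ⇒ A·f(k+1) − B(k−1)·f(k) − C = -1. The system {-1 = 0} is inconsistent; no antidifference.

no hypergeometric antidifference exists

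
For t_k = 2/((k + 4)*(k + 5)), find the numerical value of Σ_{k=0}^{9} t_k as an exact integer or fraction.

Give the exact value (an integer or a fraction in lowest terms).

r(k) = (k + 4)/(k + 6) after simplifying.
Normal form (A,B,C) = (k + 4, k + 6, 1).
f must satisfy (k + 4)·f(k+1) − (k + 5)·f(k) = 1.
Bound: deg f ≤ 1.
Coefficient equations give f(k) = k/4.
So s_k = (B(k−1)f/C)·t_k = (k*(k + 5)/4)·t_k = k/(2*(k + 4)).
Δs = 2/(k**2 + 9*k + 20), as required.
Telescoping: Σ = s_(10) − s_(0) = 5/14 − (0) = 5/14.

Σ = 5/14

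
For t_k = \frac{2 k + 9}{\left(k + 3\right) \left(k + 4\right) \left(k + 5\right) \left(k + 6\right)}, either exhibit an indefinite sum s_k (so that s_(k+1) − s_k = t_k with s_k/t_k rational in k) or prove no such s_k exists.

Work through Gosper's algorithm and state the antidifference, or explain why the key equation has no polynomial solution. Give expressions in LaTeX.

The ratio is (k + 3)*(2*k + 11)/((k + 7)*(2*k + 9)).
So A=k + 3 and B=k + 7, with C=k + 9/2.
f must satisfy (k + 3)·f(k+1) − (k + 6)·f(k) = k + 9/2.
Bound: deg f ≤ 3.
Coefficient equations give f(k) = k*(k + 4)*(k + 8)/30.
Then R = B(k−1)f/C = k*(k + 4)*(k + 6)*(k + 8)/(15*(2*k + 9)), so s_k = R(k)·t_k = k*(k + 8)/(15*(k**2 + 8*k + 15)).
Δs = (2*k + 9)/(k**4 + 18*k**3 + 119*k**2 + 342*k + 360), as required.

s_k = \frac{k \left(k + 8\right)}{15 \left(k^{2} + 8 k + 15\right)}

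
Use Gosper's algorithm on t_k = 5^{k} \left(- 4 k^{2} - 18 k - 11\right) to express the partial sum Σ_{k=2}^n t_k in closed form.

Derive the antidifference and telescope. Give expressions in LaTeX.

r(k) = 5*(4*k**2 + 26*k + 33)/(4*k**2 + 18*k + 11) after simplifying.
A = 5, B = 1, C = k**2 + 9*k/2 + 11/4.
Need (5)·f(k+1) − (1)·f(k) = k**2 + 9*k/2 + 11/4.
Bound: deg f ≤ 2.
Match coefficients ⇒ f(k) = (k**2 + 2*k - 1)/4.
Then R = B(k−1)f/C = (k**2 + 2*k - 1)/(4*k**2 + 18*k + 11), so s_k = R(k)·t_k = 5**k*(-k**2 - 2*k + 1).
Δs = 5**k*(-4*k**2 - 18*k - 11), as required.
Evaluate: s_(n+1) = 5**(n + 1)*(-n**2 - 4*n - 2); subtract s_(2) = -175 ⇒ S(n) = -5*5**n*n**2 - 20*5**n*n - 10*5**n + 175.

S(n) = - 5 \cdot 5^{n} n^{2} - 20 \cdot 5^{n} n - 10 \cdot 5^{n} + 175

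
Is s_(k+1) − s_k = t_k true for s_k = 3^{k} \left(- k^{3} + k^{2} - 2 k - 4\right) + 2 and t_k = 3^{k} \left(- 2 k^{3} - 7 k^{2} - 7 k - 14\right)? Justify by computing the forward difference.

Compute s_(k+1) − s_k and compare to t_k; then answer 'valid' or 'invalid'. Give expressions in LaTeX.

s_(k+1) = 3**(k + 1)*(-2*k - (k + 1)**3 + (k + 1)**2 - 6) + 2
s_(k+1) − s_k = 3**k*(-2*k**3 - 7*k**2 - 7*k - 14)
(s_(k+1) − s_k) − t_k = 0

Valid — Δs_k = t_k.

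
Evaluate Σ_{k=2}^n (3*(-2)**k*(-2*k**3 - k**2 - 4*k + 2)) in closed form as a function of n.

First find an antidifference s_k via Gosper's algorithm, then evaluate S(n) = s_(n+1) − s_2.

Step 1: r(k) = 2*(-2*k**3 - 7*k**2 - 12*k - 5)/(2*k**3 + k**2 + 4*k - 2).
A = -2, B = 1, C = k**3 + k**2/2 + 2*k - 1.
Key eq: (-2)·f(k+1) = (1)·f(k) + (k**3 + k**2/2 + 2*k - 1).
deg f ≤ 3 (via 0,0,3).
Match coefficients ⇒ f(k) = -(2*k**3 - 3*k**2 + 4*k - 4)/6.
Then R = B(k−1)f/C = -(2*k**3 - 3*k**2 + 4*k - 4)/(3*(2*k**3 + k**2 + 4*k - 2)), so s_k = R(k)·t_k = (-2)**k*(2*k**3 - 3*k**2 + 4*k - 4).
Δs = 3*(-2)**k*(-2*k**3 - k**2 - 4*k + 2), as required.
Evaluate: s_(n+1) = (-2)**(n + 1)*(2*n**3 + 3*n**2 + 4*n - 1); subtract s_(2) = 32 ⇒ S(n) = -4*(-2)**n*n**3 - 6*(-2)**n*n**2 - 8*(-2)**n*n + 2*(-2)**n - 32.

S(n) = -4*(-2)**n*n**3 - 6*(-2)**n*n**2 - 8*(-2)**n*n + 2*(-2)**n - 32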